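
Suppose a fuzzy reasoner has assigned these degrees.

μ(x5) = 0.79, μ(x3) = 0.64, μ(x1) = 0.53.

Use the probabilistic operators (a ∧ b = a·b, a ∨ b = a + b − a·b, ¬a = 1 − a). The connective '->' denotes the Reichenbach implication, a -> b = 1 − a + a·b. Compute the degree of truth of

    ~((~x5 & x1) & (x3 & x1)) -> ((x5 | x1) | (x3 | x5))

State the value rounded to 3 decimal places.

0.993

~x5 = 1 − 0.7900 = 0.2100
~x5 & x1 = a·b on (0.2100, 0.5300) = 0.1113
x3 & x1 = a·b on (0.6400, 0.5300) = 0.3392
(~x5 & x1) & (x3 & x1) = a·b on (0.1113, 0.3392) = 0.0378
~((~x5 & x1) & (x3 & x1)) = 1 − 0.0378 = 0.9622
x5 | x1 = a + b − a·b on (0.7900, 0.5300) = 0.9013
x3 | x5 = a + b − a·b on (0.6400, 0.7900) = 0.9244
(x5 | x1) | (x3 | x5) = a + b − a·b on (0.9013, 0.9244) = 0.9925
~((~x5 & x1) & (x3 & x1)) -> ((x5 | x1) | (x3 | x5))  [Reichenbach: 1 − a + a·b] with a=0.9622, b=0.9925 → 0.9928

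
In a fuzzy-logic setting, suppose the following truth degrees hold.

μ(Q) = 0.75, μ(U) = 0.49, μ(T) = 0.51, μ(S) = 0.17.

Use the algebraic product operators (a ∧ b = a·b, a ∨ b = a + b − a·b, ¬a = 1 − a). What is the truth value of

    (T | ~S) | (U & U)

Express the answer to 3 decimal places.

0.937

~S = 1 − 0.1700 = 0.8300
T | ~S = a + b − a·b on (0.5100, 0.8300) = 0.9167
U & U = a·b on (0.4900, 0.4900) = 0.2401
(T | ~S) | (U & U) = a + b − a·b on (0.9167, 0.2401) = 0.9367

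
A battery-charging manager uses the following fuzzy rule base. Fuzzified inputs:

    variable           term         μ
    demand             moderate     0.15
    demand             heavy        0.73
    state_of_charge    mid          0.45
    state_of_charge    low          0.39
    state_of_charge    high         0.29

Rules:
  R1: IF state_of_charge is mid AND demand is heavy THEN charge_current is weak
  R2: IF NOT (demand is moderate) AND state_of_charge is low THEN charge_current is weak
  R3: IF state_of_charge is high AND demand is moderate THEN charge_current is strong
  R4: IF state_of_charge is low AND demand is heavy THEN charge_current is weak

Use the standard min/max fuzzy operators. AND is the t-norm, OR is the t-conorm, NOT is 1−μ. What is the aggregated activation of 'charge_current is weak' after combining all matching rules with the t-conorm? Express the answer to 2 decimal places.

0.45

R1: mid=0.45, heavy=0.73; AND[min(a, b)] → w = 0.45
R2: ¬moderate=1−0.15=0.85, low=0.39; AND[min(a, b)] → w = 0.39
R3: high=0.29, moderate=0.15; AND[min(a, b)] → w = 0.15
R4: low=0.39, heavy=0.73; AND[min(a, b)] → w = 0.39
Rules with consequent 'weak': {R1, R2, R4} → strengths 0.45, 0.39, 0.39
Aggregate via t-conorm [max(a, b)]: 0.45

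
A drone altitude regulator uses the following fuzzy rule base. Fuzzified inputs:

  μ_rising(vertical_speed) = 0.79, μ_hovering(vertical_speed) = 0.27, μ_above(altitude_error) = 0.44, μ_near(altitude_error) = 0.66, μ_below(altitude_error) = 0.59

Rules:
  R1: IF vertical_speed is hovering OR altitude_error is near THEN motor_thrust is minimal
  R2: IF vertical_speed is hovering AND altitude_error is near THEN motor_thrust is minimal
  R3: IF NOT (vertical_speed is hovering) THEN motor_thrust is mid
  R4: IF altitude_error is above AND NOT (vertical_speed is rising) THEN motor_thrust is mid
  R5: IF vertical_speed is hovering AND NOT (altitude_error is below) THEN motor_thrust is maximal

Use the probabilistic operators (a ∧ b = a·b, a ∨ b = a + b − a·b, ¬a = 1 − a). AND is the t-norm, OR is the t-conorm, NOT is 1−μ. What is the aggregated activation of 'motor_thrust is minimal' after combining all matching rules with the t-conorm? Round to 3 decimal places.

R1: hovering=0.27, near=0.66; OR[a + b − a·b] → w = 0.7518
R2: hovering=0.27, near=0.66; AND[a·b] → w = 0.1782
R3: ¬hovering=1−0.27=0.73 → w = 0.7300
R4: above=0.44, ¬rising=1−0.79=0.21; AND[a·b] → w = 0.0924
R5: hovering=0.27, ¬below=1−0.59=0.41; AND[a·b] → w = 0.1107
Rules with consequent 'minimal': {R1, R2} → strengths 0.7518, 0.1782
Aggregate via t-conorm [a + b − a·b]: 0.7960

0.796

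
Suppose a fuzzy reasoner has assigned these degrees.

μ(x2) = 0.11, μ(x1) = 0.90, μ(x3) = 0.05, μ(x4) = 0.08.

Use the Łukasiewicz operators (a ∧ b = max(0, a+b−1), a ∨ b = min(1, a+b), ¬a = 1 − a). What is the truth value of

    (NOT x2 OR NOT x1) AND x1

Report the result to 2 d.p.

0.89

NOT x2 = 1 − 0.11 = 0.89
NOT x1 = 1 − 0.90 = 0.10
NOT x2 OR NOT x1 = min(1, a+b) on (0.89, 0.10) = 0.99
(NOT x2 OR NOT x1) AND x1 = max(0, a+b−1) on (0.99, 0.90) = 0.89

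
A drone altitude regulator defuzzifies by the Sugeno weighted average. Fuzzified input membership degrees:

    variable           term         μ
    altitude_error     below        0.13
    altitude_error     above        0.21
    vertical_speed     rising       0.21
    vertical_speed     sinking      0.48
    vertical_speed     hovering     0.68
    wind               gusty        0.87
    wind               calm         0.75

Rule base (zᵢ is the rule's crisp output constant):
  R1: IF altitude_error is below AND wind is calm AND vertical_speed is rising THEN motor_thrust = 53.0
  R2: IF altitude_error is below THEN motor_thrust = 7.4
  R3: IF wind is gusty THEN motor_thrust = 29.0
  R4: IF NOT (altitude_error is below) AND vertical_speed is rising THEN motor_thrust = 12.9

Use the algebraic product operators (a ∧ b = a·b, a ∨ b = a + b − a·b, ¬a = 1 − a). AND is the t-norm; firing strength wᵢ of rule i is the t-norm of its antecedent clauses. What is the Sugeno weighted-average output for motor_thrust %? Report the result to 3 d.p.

24.630

R1 (z=53.0): below=0.13, calm=0.75, rising=0.21; AND[a·b] → w = 0.0205
R2 (z=7.4): below=0.13 → w = 0.1300
R3 (z=29.0): gusty=0.87 → w = 0.8700
R4 (z=12.9): ¬below=1−0.13=0.87, rising=0.21; AND[a·b] → w = 0.1827
Weighted average = (0.0205·53.0 + 0.1300·7.4 + 0.8700·29.0 + 0.1827·12.9) / (0.0205 + 0.1300 + 0.8700 + 0.1827)
  = 29.6340 / 1.2032 = 24.630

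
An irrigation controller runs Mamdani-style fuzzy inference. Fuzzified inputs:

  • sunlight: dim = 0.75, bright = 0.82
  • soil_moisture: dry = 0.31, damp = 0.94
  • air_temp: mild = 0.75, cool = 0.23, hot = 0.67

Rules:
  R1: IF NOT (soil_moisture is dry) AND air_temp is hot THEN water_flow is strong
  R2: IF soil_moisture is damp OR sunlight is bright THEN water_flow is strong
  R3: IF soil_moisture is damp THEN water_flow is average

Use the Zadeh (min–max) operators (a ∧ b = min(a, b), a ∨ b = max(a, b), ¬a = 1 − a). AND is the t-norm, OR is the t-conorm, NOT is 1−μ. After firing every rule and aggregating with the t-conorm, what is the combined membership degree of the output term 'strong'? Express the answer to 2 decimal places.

0.94

R1: ¬dry=1−0.31=0.69, hot=0.67; AND[min(a, b)] → w = 0.67
R2: damp=0.94, bright=0.82; OR[max(a, b)] → w = 0.94
R3: damp=0.94 → w = 0.94
Rules with consequent 'strong': {R1, R2} → strengths 0.67, 0.94
Aggregate via t-conorm [max(a, b)]: 0.94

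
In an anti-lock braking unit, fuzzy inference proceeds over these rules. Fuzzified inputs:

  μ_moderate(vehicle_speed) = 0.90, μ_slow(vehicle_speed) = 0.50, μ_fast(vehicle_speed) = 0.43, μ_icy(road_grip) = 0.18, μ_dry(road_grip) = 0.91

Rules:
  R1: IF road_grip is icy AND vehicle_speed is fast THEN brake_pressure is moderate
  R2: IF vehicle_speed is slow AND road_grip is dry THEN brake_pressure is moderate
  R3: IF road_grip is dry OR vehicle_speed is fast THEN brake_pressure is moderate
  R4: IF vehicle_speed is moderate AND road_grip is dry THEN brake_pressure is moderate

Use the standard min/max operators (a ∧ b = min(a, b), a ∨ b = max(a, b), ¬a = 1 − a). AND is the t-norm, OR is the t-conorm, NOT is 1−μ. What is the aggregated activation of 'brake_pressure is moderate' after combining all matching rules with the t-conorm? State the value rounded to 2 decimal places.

R1: icy=0.18, fast=0.43; AND[min(a, b)] → w = 0.18
R2: slow=0.50, dry=0.91; AND[min(a, b)] → w = 0.50
R3: dry=0.91, fast=0.43; OR[max(a, b)] → w = 0.91
R4: moderate=0.90, dry=0.91; AND[min(a, b)] → w = 0.90
Rules with consequent 'moderate': {R1, R2, R3, R4} → strengths 0.18, 0.50, 0.91, 0.90
Aggregate via t-conorm [max(a, b)]: 0.91

0.91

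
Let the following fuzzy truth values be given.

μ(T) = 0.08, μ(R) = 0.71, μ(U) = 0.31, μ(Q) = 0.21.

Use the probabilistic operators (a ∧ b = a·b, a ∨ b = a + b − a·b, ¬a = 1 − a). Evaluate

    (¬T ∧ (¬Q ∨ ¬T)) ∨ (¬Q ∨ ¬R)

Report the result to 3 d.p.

0.986

¬T = 1 − 0.0800 = 0.9200
¬Q = 1 − 0.2100 = 0.7900
¬T = 1 − 0.0800 = 0.9200
¬Q ∨ ¬T = a + b − a·b on (0.7900, 0.9200) = 0.9832
¬T ∧ (¬Q ∨ ¬T) = a·b on (0.9200, 0.9832) = 0.9045
¬Q = 1 − 0.2100 = 0.7900
¬R = 1 − 0.7100 = 0.2900
¬Q ∨ ¬R = a + b − a·b on (0.7900, 0.2900) = 0.8509
(¬T ∧ (¬Q ∨ ¬T)) ∨ (¬Q ∨ ¬R) = a + b − a·b on (0.9045, 0.8509) = 0.9858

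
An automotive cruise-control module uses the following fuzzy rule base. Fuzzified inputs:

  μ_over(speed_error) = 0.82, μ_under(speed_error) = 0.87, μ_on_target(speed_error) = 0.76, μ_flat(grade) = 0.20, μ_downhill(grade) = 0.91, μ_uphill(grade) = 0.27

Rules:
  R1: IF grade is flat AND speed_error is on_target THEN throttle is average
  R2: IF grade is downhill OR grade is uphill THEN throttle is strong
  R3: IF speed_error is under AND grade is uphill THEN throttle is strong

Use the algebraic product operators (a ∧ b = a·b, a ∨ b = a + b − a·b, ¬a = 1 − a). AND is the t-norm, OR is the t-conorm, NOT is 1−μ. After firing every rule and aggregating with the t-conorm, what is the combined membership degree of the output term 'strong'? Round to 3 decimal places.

R1: flat=0.20, on_target=0.76; AND[a·b] → w = 0.1520
R2: downhill=0.91, uphill=0.27; OR[a + b − a·b] → w = 0.9343
R3: under=0.87, uphill=0.27; AND[a·b] → w = 0.2349
Rules with consequent 'strong': {R2, R3} → strengths 0.9343, 0.2349
Aggregate via t-conorm [a + b − a·b]: 0.9497

0.950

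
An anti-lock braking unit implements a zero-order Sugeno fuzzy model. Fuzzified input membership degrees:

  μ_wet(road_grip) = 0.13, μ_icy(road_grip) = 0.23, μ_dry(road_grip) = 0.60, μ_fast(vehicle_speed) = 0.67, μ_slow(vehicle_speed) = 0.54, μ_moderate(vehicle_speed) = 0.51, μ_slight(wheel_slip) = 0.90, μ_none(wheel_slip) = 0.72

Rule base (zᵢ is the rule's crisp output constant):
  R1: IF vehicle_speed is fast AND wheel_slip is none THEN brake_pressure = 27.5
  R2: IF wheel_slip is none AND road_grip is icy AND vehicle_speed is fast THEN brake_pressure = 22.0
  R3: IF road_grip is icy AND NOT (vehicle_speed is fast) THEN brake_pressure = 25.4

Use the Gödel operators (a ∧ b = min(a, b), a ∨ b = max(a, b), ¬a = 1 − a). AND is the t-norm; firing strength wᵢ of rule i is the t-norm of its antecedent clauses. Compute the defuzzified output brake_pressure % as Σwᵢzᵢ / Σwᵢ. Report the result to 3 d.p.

R1 (z=27.5): fast=0.67, none=0.72; AND[min(a, b)] → w = 0.67
R2 (z=22.0): none=0.72, icy=0.23, fast=0.67; AND[min(a, b)] → w = 0.23
R3 (z=25.4): icy=0.23, ¬fast=1−0.67=0.33; AND[min(a, b)] → w = 0.23
Weighted average = (0.67·27.5 + 0.23·22.0 + 0.23·25.4) / (0.67 + 0.23 + 0.23)
  = 29.3270 / 1.1300 = 25.953

25.953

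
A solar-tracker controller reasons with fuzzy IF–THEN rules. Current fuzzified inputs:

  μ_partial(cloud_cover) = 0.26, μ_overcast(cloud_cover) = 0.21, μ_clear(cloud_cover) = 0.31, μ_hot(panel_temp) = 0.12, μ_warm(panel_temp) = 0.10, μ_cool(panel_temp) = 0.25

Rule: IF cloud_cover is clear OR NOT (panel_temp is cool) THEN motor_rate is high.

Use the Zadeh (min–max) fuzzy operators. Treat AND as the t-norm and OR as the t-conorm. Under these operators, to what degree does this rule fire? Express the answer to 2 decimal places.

firing strength: clear=0.31, ¬cool=1−0.25=0.75; OR[max(a, b)] → w = 0.75

0.75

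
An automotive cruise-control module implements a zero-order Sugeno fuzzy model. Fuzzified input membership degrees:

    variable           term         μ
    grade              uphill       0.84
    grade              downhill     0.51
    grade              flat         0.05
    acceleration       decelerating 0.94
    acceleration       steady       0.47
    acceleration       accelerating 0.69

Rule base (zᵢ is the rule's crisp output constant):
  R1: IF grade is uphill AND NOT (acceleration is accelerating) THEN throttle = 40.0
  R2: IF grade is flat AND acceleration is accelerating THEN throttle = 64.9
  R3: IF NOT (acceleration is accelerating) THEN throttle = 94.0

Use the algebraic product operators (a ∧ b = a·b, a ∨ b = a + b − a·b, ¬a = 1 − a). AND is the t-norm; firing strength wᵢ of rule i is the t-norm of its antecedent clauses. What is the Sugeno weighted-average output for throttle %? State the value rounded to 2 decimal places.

R1 (z=40.0): uphill=0.84, ¬accelerating=1−0.69=0.31; AND[a·b] → w = 0.2604
R2 (z=64.9): flat=0.05, accelerating=0.69; AND[a·b] → w = 0.0345
R3 (z=94.0): ¬accelerating=1−0.69=0.31 → w = 0.3100
Weighted average = (0.2604·40.0 + 0.0345·64.9 + 0.3100·94.0) / (0.2604 + 0.0345 + 0.3100)
  = 41.7951 / 0.6049 = 69.09

69.09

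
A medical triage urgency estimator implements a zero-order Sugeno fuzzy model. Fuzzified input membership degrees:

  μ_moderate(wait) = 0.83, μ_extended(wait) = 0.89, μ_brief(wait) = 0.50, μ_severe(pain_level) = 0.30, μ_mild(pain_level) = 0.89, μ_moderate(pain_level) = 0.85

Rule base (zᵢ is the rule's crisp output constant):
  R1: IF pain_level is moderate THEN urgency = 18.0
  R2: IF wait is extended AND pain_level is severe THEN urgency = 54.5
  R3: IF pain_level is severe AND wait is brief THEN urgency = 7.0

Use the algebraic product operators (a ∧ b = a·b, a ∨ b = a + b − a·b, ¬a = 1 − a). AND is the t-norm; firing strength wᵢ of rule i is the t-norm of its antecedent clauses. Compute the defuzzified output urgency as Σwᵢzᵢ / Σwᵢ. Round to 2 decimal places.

R1 (z=18.0): moderate=0.85 → w = 0.8500
R2 (z=54.5): extended=0.89, severe=0.30; AND[a·b] → w = 0.2670
R3 (z=7.0): severe=0.30, brief=0.50; AND[a·b] → w = 0.1500
Weighted average = (0.8500·18.0 + 0.2670·54.5 + 0.1500·7.0) / (0.8500 + 0.2670 + 0.1500)
  = 30.9015 / 1.2670 = 24.39

24.39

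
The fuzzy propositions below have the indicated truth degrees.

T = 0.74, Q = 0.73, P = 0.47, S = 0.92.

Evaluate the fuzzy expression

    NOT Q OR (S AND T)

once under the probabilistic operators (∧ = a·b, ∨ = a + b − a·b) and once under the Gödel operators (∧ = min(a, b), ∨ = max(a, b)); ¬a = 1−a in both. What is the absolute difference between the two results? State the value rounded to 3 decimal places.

Under probabilistic:
  NOT Q = 1 − 0.7300 = 0.2700
  S AND T = a·b on (0.9200, 0.7400) = 0.6808
  NOT Q OR (S AND T) = a + b − a·b on (0.2700, 0.6808) = 0.7670
  → value = 0.7670
Under Gödel:
  NOT Q = 1 − 0.73 = 0.27
  S AND T = min(a, b) on (0.92, 0.74) = 0.74
  NOT Q OR (S AND T) = max(a, b) on (0.27, 0.74) = 0.74
  → value = 0.7400
|0.7670 − 0.7400| = 0.027

0.027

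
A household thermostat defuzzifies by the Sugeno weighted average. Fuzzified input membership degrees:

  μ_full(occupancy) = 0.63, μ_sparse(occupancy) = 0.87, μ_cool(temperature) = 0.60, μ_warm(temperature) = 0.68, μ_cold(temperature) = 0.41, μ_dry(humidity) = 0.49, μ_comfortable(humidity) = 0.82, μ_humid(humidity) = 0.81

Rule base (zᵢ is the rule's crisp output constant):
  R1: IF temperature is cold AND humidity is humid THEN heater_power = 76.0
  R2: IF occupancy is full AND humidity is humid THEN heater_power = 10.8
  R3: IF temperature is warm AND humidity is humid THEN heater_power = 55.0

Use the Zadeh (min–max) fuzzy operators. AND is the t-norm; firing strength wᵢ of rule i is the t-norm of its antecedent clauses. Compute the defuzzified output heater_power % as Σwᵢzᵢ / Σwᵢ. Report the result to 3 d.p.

R1 (z=76.0): cold=0.41, humid=0.81; AND[min(a, b)] → w = 0.41
R2 (z=10.8): full=0.63, humid=0.81; AND[min(a, b)] → w = 0.63
R3 (z=55.0): warm=0.68, humid=0.81; AND[min(a, b)] → w = 0.68
Weighted average = (0.41·76.0 + 0.63·10.8 + 0.68·55.0) / (0.41 + 0.63 + 0.68)
  = 75.3640 / 1.7200 = 43.816

43.816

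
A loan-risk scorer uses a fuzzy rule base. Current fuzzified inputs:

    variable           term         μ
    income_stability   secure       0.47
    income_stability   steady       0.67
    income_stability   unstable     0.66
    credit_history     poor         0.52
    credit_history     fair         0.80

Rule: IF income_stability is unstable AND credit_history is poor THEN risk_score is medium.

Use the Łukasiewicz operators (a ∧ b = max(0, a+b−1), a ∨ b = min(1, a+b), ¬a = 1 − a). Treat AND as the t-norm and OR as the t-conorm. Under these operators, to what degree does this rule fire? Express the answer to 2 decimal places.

firing strength: unstable=0.66, poor=0.52; AND[max(0, a+b−1)] → w = 0.18

0.18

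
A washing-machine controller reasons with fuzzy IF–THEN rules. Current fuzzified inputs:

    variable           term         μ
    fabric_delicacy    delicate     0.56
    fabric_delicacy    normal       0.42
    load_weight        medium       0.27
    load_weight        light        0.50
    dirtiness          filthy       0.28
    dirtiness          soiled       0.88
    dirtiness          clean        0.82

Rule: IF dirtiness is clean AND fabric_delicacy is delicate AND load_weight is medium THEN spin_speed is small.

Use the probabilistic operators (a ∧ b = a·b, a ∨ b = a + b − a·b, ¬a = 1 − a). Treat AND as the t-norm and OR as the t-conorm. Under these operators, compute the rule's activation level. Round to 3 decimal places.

firing strength: clean=0.82, delicate=0.56, medium=0.27; AND[a·b] → w = 0.1240

0.124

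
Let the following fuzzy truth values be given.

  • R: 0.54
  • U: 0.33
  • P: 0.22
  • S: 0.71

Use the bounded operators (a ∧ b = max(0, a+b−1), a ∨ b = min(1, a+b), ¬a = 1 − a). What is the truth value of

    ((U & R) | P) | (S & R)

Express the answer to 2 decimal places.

U & R = max(0, a+b−1) on (0.33, 0.54) = 0.00
(U & R) | P = min(1, a+b) on (0.00, 0.22) = 0.22
S & R = max(0, a+b−1) on (0.71, 0.54) = 0.25
((U & R) | P) | (S & R) = min(1, a+b) on (0.22, 0.25) = 0.47

0.47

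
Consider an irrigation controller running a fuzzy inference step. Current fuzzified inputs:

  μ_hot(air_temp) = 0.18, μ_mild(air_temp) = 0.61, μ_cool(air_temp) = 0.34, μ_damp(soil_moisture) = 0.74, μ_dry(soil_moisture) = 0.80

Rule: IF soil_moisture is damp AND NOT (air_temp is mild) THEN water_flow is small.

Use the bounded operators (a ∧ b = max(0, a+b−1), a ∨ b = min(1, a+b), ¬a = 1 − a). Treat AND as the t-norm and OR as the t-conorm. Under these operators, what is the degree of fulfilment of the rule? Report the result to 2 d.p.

firing strength: damp=0.74, ¬mild=1−0.61=0.39; AND[max(0, a+b−1)] → w = 0.13

0.13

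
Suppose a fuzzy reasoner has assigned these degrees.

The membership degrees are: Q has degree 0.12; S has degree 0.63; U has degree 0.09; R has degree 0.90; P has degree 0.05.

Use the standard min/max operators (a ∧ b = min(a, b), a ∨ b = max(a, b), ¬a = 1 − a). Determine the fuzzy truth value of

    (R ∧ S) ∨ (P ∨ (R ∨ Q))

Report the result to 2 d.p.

0.90

R ∧ S = min(a, b) on (0.90, 0.63) = 0.63
R ∨ Q = max(a, b) on (0.90, 0.12) = 0.90
P ∨ (R ∨ Q) = max(a, b) on (0.05, 0.90) = 0.90
(R ∧ S) ∨ (P ∨ (R ∨ Q)) = max(a, b) on (0.63, 0.90) = 0.90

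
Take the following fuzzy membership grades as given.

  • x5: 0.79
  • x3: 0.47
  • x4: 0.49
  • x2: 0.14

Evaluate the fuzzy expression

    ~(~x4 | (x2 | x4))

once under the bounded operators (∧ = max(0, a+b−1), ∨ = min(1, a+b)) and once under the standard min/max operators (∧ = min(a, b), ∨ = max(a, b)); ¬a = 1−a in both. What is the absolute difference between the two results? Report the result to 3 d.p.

0.490

Under bounded:
  ~x4 = 1 − 0.49 = 0.51
  x2 | x4 = min(1, a+b) on (0.14, 0.49) = 0.63
  ~x4 | (x2 | x4) = min(1, a+b) on (0.51, 0.63) = 1.00
  ~(~x4 | (x2 | x4)) = 1 − 1.00 = 0.00
  → value = 0.0000
Under standard min/max:
  ~x4 = 1 − 0.49 = 0.51
  x2 | x4 = max(a, b) on (0.14, 0.49) = 0.49
  ~x4 | (x2 | x4) = max(a, b) on (0.51, 0.49) = 0.51
  ~(~x4 | (x2 | x4)) = 1 − 0.51 = 0.49
  → value = 0.4900
|0.0000 − 0.4900| = 0.490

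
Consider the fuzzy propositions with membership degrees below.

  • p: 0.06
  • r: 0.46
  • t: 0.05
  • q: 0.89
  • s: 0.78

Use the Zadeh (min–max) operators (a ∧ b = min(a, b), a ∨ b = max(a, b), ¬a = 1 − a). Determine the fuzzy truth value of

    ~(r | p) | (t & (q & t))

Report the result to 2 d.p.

0.54

r | p = max(a, b) on (0.46, 0.06) = 0.46
~(r | p) = 1 − 0.46 = 0.54
q & t = min(a, b) on (0.89, 0.05) = 0.05
t & (q & t) = min(a, b) on (0.05, 0.05) = 0.05
~(r | p) | (t & (q & t)) = max(a, b) on (0.54, 0.05) = 0.54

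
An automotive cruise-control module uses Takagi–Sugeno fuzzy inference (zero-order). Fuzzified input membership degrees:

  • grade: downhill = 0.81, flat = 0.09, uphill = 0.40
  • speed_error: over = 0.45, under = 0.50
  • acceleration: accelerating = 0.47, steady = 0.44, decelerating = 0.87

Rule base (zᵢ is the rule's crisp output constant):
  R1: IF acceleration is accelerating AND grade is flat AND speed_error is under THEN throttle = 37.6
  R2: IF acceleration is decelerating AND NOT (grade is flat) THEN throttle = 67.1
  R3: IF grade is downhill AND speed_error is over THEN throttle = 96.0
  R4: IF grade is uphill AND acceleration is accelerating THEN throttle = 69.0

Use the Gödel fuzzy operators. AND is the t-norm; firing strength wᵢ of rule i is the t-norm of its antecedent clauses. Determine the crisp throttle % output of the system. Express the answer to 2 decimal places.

R1 (z=37.6): accelerating=0.47, flat=0.09, under=0.50; AND[min(a, b)] → w = 0.09
R2 (z=67.1): decelerating=0.87, ¬flat=1−0.09=0.91; AND[min(a, b)] → w = 0.87
R3 (z=96.0): downhill=0.81, over=0.45; AND[min(a, b)] → w = 0.45
R4 (z=69.0): uphill=0.40, accelerating=0.47; AND[min(a, b)] → w = 0.40
Weighted average = (0.09·37.6 + 0.87·67.1 + 0.45·96.0 + 0.40·69.0) / (0.09 + 0.87 + 0.45 + 0.40)
  = 132.5610 / 1.8100 = 73.24

73.24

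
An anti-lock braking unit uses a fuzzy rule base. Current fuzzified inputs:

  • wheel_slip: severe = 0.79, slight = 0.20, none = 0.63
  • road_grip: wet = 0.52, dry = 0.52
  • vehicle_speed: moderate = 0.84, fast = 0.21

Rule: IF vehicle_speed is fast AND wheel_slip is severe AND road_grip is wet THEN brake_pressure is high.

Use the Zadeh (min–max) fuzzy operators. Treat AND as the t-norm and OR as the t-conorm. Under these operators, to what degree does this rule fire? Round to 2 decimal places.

0.21

firing strength: fast=0.21, severe=0.79, wet=0.52; AND[min(a, b)] → w = 0.21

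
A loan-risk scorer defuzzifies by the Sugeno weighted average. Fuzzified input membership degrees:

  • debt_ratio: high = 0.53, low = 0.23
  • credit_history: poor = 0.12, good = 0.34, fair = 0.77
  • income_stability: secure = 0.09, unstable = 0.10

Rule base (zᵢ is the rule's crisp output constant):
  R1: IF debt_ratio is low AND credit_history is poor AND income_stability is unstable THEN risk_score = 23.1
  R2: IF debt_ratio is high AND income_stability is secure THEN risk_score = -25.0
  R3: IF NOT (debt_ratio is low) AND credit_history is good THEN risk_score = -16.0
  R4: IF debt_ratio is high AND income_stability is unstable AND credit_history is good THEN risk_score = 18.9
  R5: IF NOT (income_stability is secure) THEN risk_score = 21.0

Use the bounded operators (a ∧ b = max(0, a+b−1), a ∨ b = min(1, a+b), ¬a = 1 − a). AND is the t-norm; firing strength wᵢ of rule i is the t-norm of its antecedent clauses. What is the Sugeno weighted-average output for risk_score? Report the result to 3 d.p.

R1 (z=23.1): low=0.23, poor=0.12, unstable=0.10; AND[max(0, a+b−1)] → w = 0.00
R2 (z=-25.0): high=0.53, secure=0.09; AND[max(0, a+b−1)] → w = 0.00
R3 (z=-16.0): ¬low=1−0.23=0.77, good=0.34; AND[max(0, a+b−1)] → w = 0.11
R4 (z=18.9): high=0.53, unstable=0.10, good=0.34; AND[max(0, a+b−1)] → w = 0.00
R5 (z=21.0): ¬secure=1−0.09=0.91 → w = 0.91
Weighted average = (0.00·23.1 + 0.00·-25.0 + 0.11·-16.0 + 0.00·18.9 + 0.91·21.0) / (0.00 + 0.00 + 0.11 + 0.00 + 0.91)
  = 17.3500 / 1.0200 = 17.010

17.010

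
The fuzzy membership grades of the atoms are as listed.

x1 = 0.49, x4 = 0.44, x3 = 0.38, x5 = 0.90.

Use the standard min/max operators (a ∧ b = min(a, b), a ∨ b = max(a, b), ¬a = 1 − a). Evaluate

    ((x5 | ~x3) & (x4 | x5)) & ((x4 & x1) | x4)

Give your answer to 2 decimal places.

~x3 = 1 − 0.38 = 0.62
x5 | ~x3 = max(a, b) on (0.90, 0.62) = 0.90
x4 | x5 = max(a, b) on (0.44, 0.90) = 0.90
(x5 | ~x3) & (x4 | x5) = min(a, b) on (0.90, 0.90) = 0.90
x4 & x1 = min(a, b) on (0.44, 0.49) = 0.44
(x4 & x1) | x4 = max(a, b) on (0.44, 0.44) = 0.44
((x5 | ~x3) & (x4 | x5)) & ((x4 & x1) | x4) = min(a, b) on (0.90, 0.44) = 0.44

0.44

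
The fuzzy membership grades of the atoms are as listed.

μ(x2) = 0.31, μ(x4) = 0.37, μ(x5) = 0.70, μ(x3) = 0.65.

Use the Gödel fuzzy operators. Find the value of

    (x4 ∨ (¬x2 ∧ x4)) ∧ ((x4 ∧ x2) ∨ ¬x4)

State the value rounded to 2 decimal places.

0.37

¬x2 = 1 − 0.31 = 0.69
¬x2 ∧ x4 = min(a, b) on (0.69, 0.37) = 0.37
x4 ∨ (¬x2 ∧ x4) = max(a, b) on (0.37, 0.37) = 0.37
x4 ∧ x2 = min(a, b) on (0.37, 0.31) = 0.31
¬x4 = 1 − 0.37 = 0.63
(x4 ∧ x2) ∨ ¬x4 = max(a, b) on (0.31, 0.63) = 0.63
(x4 ∨ (¬x2 ∧ x4)) ∧ ((x4 ∧ x2) ∨ ¬x4) = min(a, b) on (0.37, 0.63) = 0.37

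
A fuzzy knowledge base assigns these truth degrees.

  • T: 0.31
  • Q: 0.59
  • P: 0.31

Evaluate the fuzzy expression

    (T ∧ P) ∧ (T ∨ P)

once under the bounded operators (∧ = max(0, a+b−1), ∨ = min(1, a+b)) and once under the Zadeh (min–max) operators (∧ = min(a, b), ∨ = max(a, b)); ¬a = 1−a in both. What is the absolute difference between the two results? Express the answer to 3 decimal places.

0.310

Under bounded:
  T ∧ P = max(0, a+b−1) on (0.31, 0.31) = 0.00
  T ∨ P = min(1, a+b) on (0.31, 0.31) = 0.62
  (T ∧ P) ∧ (T ∨ P) = max(0, a+b−1) on (0.00, 0.62) = 0.00
  → value = 0.0000
Under Zadeh (min–max):
  T ∧ P = min(a, b) on (0.31, 0.31) = 0.31
  T ∨ P = max(a, b) on (0.31, 0.31) = 0.31
  (T ∧ P) ∧ (T ∨ P) = min(a, b) on (0.31, 0.31) = 0.31
  → value = 0.3100
|0.0000 − 0.3100| = 0.310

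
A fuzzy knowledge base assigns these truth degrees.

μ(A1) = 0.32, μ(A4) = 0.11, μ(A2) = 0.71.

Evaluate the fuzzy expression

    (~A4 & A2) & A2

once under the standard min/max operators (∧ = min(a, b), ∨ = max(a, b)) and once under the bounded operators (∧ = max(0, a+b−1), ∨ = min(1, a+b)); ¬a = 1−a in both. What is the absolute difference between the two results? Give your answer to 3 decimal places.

0.400

Under standard min/max:
  ~A4 = 1 − 0.11 = 0.89
  ~A4 & A2 = min(a, b) on (0.89, 0.71) = 0.71
  (~A4 & A2) & A2 = min(a, b) on (0.71, 0.71) = 0.71
  → value = 0.7100
Under bounded:
  ~A4 = 1 − 0.11 = 0.89
  ~A4 & A2 = max(0, a+b−1) on (0.89, 0.71) = 0.60
  (~A4 & A2) & A2 = max(0, a+b−1) on (0.60, 0.71) = 0.31
  → value = 0.3100
|0.7100 − 0.3100| = 0.400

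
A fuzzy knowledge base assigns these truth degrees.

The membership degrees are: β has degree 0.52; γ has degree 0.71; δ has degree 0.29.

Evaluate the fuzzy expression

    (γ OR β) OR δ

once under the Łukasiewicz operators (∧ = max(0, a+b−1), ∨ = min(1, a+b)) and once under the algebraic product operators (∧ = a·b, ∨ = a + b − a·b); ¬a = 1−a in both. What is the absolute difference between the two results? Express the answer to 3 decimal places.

Under Łukasiewicz:
  γ OR β = min(1, a+b) on (0.71, 0.52) = 1.00
  (γ OR β) OR δ = min(1, a+b) on (1.00, 0.29) = 1.00
  → value = 1.0000
Under algebraic product:
  γ OR β = a + b − a·b on (0.7100, 0.5200) = 0.8608
  (γ OR β) OR δ = a + b − a·b on (0.8608, 0.2900) = 0.9012
  → value = 0.9012
|1.0000 − 0.9012| = 0.099

0.099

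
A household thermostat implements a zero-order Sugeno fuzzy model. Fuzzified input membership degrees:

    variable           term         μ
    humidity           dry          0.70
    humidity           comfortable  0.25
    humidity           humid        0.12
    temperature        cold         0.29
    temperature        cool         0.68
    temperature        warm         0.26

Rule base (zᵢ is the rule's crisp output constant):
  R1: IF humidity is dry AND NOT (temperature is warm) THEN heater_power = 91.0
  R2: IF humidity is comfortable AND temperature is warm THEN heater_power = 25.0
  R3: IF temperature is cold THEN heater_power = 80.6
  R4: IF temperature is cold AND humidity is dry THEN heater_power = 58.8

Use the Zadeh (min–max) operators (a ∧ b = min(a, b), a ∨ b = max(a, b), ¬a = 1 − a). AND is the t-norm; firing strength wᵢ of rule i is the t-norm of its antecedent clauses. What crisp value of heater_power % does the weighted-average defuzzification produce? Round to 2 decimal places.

R1 (z=91.0): dry=0.70, ¬warm=1−0.26=0.74; AND[min(a, b)] → w = 0.70
R2 (z=25.0): comfortable=0.25, warm=0.26; AND[min(a, b)] → w = 0.25
R3 (z=80.6): cold=0.29 → w = 0.29
R4 (z=58.8): cold=0.29, dry=0.70; AND[min(a, b)] → w = 0.29
Weighted average = (0.70·91.0 + 0.25·25.0 + 0.29·80.6 + 0.29·58.8) / (0.70 + 0.25 + 0.29 + 0.29)
  = 110.3760 / 1.5300 = 72.14

72.14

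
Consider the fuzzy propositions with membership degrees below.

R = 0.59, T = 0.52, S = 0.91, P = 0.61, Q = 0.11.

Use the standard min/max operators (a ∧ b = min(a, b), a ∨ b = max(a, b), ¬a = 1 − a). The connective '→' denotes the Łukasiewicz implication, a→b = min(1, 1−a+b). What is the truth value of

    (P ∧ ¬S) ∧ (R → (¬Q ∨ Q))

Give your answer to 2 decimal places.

0.09

¬S = 1 − 0.91 = 0.09
P ∧ ¬S = min(a, b) on (0.61, 0.09) = 0.09
¬Q = 1 − 0.11 = 0.89
¬Q ∨ Q = max(a, b) on (0.89, 0.11) = 0.89
R → (¬Q ∨ Q)  [Łukasiewicz: min(1, 1−a+b)] with a=0.59, b=0.89 → 1.00
(P ∧ ¬S) ∧ (R → (¬Q ∨ Q)) = min(a, b) on (0.09, 1.00) = 0.09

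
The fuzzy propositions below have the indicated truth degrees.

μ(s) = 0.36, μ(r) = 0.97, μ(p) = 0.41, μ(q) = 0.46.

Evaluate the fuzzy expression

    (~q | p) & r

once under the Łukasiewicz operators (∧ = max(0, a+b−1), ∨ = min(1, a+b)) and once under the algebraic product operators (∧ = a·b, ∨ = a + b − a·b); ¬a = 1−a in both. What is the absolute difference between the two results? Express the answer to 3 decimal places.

0.213

Under Łukasiewicz:
  ~q = 1 − 0.46 = 0.54
  ~q | p = min(1, a+b) on (0.54, 0.41) = 0.95
  (~q | p) & r = max(0, a+b−1) on (0.95, 0.97) = 0.92
  → value = 0.9200
Under algebraic product:
  ~q = 1 − 0.4600 = 0.5400
  ~q | p = a + b − a·b on (0.5400, 0.4100) = 0.7286
  (~q | p) & r = a·b on (0.7286, 0.9700) = 0.7067
  → value = 0.7067
|0.9200 − 0.7067| = 0.213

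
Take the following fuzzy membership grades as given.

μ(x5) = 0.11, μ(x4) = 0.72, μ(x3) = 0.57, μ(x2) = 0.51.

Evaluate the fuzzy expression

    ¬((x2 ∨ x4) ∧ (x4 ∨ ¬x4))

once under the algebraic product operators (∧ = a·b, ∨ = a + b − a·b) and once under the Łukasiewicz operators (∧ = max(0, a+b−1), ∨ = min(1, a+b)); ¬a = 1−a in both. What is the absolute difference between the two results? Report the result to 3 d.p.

Under algebraic product:
  x2 ∨ x4 = a + b − a·b on (0.5100, 0.7200) = 0.8628
  ¬x4 = 1 − 0.7200 = 0.2800
  x4 ∨ ¬x4 = a + b − a·b on (0.7200, 0.2800) = 0.7984
  (x2 ∨ x4) ∧ (x4 ∨ ¬x4) = a·b on (0.8628, 0.7984) = 0.6889
  ¬((x2 ∨ x4) ∧ (x4 ∨ ¬x4)) = 1 − 0.6889 = 0.3111
  → value = 0.3111
Under Łukasiewicz:
  x2 ∨ x4 = min(1, a+b) on (0.51, 0.72) = 1.00
  ¬x4 = 1 − 0.72 = 0.28
  x4 ∨ ¬x4 = min(1, a+b) on (0.72, 0.28) = 1.00
  (x2 ∨ x4) ∧ (x4 ∨ ¬x4) = max(0, a+b−1) on (1.00, 1.00) = 1.00
  ¬((x2 ∨ x4) ∧ (x4 ∨ ¬x4)) = 1 − 1.00 = 0.00
  → value = 0.0000
|0.3111 − 0.0000| = 0.311

0.311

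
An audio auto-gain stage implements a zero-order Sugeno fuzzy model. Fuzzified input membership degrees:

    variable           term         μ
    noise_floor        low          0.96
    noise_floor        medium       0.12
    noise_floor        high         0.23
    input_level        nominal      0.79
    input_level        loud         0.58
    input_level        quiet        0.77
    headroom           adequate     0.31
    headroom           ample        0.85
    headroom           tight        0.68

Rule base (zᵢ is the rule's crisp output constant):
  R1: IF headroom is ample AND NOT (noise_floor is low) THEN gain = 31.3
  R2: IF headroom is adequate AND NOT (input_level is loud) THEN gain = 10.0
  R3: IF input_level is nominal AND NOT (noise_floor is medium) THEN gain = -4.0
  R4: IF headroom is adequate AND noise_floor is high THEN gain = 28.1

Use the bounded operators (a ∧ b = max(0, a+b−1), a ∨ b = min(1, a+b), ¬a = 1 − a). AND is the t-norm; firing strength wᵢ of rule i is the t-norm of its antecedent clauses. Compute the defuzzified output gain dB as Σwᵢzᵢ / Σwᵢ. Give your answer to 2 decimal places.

R1 (z=31.3): ample=0.85, ¬low=1−0.96=0.04; AND[max(0, a+b−1)] → w = 0.00
R2 (z=10.0): adequate=0.31, ¬loud=1−0.58=0.42; AND[max(0, a+b−1)] → w = 0.00
R3 (z=-4.0): nominal=0.79, ¬medium=1−0.12=0.88; AND[max(0, a+b−1)] → w = 0.67
R4 (z=28.1): adequate=0.31, high=0.23; AND[max(0, a+b−1)] → w = 0.00
Weighted average = (0.00·31.3 + 0.00·10.0 + 0.67·-4.0 + 0.00·28.1) / (0.00 + 0.00 + 0.67 + 0.00)
  = -2.6800 / 0.6700 = -4.00

-4.00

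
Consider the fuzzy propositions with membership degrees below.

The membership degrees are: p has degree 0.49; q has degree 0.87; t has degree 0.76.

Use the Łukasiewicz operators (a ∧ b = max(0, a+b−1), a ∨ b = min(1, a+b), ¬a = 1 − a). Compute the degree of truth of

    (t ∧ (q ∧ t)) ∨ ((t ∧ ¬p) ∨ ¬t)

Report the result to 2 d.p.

q ∧ t = max(0, a+b−1) on (0.87, 0.76) = 0.63
t ∧ (q ∧ t) = max(0, a+b−1) on (0.76, 0.63) = 0.39
¬p = 1 − 0.49 = 0.51
t ∧ ¬p = max(0, a+b−1) on (0.76, 0.51) = 0.27
¬t = 1 − 0.76 = 0.24
(t ∧ ¬p) ∨ ¬t = min(1, a+b) on (0.27, 0.24) = 0.51
(t ∧ (q ∧ t)) ∨ ((t ∧ ¬p) ∨ ¬t) = min(1, a+b) on (0.39, 0.51) = 0.90

0.90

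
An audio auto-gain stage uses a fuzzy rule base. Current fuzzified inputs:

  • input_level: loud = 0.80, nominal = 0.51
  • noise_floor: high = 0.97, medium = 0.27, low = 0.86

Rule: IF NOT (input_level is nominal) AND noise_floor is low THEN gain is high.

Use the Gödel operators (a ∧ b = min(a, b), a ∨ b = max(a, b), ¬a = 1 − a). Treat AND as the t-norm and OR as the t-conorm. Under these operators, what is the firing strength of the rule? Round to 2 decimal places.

0.49

firing strength: ¬nominal=1−0.51=0.49, low=0.86; AND[min(a, b)] → w = 0.49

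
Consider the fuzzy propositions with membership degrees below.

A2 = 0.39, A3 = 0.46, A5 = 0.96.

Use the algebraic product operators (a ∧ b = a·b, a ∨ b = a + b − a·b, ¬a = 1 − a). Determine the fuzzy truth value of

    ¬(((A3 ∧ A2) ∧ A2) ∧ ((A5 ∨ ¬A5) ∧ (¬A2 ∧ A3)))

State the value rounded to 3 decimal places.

A3 ∧ A2 = a·b on (0.4600, 0.3900) = 0.1794
(A3 ∧ A2) ∧ A2 = a·b on (0.1794, 0.3900) = 0.0700
¬A5 = 1 − 0.9600 = 0.0400
A5 ∨ ¬A5 = a + b − a·b on (0.9600, 0.0400) = 0.9616
¬A2 = 1 − 0.3900 = 0.6100
¬A2 ∧ A3 = a·b on (0.6100, 0.4600) = 0.2806
(A5 ∨ ¬A5) ∧ (¬A2 ∧ A3) = a·b on (0.9616, 0.2806) = 0.2698
((A3 ∧ A2) ∧ A2) ∧ ((A5 ∨ ¬A5) ∧ (¬A2 ∧ A3)) = a·b on (0.0700, 0.2698) = 0.0189
¬(((A3 ∧ A2) ∧ A2) ∧ ((A5 ∨ ¬A5) ∧ (¬A2 ∧ A3))) = 1 − 0.0189 = 0.9811

0.981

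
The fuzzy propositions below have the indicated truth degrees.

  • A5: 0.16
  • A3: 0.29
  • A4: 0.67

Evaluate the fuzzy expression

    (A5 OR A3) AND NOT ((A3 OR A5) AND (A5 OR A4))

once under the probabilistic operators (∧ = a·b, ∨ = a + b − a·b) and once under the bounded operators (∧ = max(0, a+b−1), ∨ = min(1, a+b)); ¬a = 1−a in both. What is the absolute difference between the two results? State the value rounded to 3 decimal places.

0.116

Under probabilistic:
  A5 OR A3 = a + b − a·b on (0.1600, 0.2900) = 0.4036
  A3 OR A5 = a + b − a·b on (0.2900, 0.1600) = 0.4036
  A5 OR A4 = a + b − a·b on (0.1600, 0.6700) = 0.7228
  (A3 OR A5) AND (A5 OR A4) = a·b on (0.4036, 0.7228) = 0.2917
  NOT ((A3 OR A5) AND (A5 OR A4)) = 1 − 0.2917 = 0.7083
  (A5 OR A3) AND NOT ((A3 OR A5) AND (A5 OR A4)) = a·b on (0.4036, 0.7083) = 0.2859
  → value = 0.2859
Under bounded:
  A5 OR A3 = min(1, a+b) on (0.16, 0.29) = 0.45
  A3 OR A5 = min(1, a+b) on (0.29, 0.16) = 0.45
  A5 OR A4 = min(1, a+b) on (0.16, 0.67) = 0.83
  (A3 OR A5) AND (A5 OR A4) = max(0, a+b−1) on (0.45, 0.83) = 0.28
  NOT ((A3 OR A5) AND (A5 OR A4)) = 1 − 0.28 = 0.72
  (A5 OR A3) AND NOT ((A3 OR A5) AND (A5 OR A4)) = max(0, a+b−1) on (0.45, 0.72) = 0.17
  → value = 0.1700
|0.2859 − 0.1700| = 0.116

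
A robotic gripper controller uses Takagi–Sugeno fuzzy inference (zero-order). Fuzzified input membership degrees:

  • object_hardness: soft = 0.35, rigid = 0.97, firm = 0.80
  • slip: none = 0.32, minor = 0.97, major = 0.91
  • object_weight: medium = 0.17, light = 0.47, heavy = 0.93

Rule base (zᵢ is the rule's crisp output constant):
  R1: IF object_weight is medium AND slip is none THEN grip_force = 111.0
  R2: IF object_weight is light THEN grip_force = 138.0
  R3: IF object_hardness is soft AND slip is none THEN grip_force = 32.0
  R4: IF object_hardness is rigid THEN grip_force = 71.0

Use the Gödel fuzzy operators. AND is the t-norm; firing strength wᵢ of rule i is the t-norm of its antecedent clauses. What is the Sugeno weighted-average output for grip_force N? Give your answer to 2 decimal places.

84.37

R1 (z=111.0): medium=0.17, none=0.32; AND[min(a, b)] → w = 0.17
R2 (z=138.0): light=0.47 → w = 0.47
R3 (z=32.0): soft=0.35, none=0.32; AND[min(a, b)] → w = 0.32
R4 (z=71.0): rigid=0.97 → w = 0.97
Weighted average = (0.17·111.0 + 0.47·138.0 + 0.32·32.0 + 0.97·71.0) / (0.17 + 0.47 + 0.32 + 0.97)
  = 162.8400 / 1.9300 = 84.37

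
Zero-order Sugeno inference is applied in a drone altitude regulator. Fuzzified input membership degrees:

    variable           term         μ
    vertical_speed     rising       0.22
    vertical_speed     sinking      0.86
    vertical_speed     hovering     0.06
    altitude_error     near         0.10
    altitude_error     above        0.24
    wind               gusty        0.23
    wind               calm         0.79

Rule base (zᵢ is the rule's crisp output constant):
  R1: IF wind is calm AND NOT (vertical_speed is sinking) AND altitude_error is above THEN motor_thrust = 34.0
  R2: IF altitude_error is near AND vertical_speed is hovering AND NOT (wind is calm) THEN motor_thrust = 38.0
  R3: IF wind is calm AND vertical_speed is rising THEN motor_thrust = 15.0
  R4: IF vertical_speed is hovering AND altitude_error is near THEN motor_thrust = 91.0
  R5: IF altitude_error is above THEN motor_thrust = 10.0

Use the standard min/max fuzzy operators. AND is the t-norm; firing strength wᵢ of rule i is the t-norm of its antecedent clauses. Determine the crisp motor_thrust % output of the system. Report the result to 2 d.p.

25.28

R1 (z=34.0): calm=0.79, ¬sinking=1−0.86=0.14, above=0.24; AND[min(a, b)] → w = 0.14
R2 (z=38.0): near=0.10, hovering=0.06, ¬calm=1−0.79=0.21; AND[min(a, b)] → w = 0.06
R3 (z=15.0): calm=0.79, rising=0.22; AND[min(a, b)] → w = 0.22
R4 (z=91.0): hovering=0.06, near=0.10; AND[min(a, b)] → w = 0.06
R5 (z=10.0): above=0.24 → w = 0.24
Weighted average = (0.14·34.0 + 0.06·38.0 + 0.22·15.0 + 0.06·91.0 + 0.24·10.0) / (0.14 + 0.06 + 0.22 + 0.06 + 0.24)
  = 18.2000 / 0.7200 = 25.28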